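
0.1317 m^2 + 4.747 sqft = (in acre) 0.0001415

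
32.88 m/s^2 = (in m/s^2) 32.88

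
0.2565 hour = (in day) 0.01069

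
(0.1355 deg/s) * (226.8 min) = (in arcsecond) 6.638e+06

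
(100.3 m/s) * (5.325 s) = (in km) 0.5341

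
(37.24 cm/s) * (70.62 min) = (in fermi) 1.578e+18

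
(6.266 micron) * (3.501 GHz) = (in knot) 4.264e+04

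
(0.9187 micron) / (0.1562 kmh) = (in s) 2.117e-05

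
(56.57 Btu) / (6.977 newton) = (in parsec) 2.772e-13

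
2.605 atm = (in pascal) 2.64e+05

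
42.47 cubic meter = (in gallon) 1.122e+04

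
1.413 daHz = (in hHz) 0.1413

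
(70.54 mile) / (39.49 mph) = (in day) 0.07443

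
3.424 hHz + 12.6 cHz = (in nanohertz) 3.425e+11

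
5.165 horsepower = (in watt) 3852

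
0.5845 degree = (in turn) 0.001624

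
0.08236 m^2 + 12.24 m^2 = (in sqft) 132.6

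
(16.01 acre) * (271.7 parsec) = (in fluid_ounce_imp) 1.912e+28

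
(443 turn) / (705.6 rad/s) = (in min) 0.06575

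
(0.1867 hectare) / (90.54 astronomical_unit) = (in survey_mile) 8.565e-14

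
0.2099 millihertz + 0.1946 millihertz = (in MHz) 4.045e-10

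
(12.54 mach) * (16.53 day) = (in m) 6.098e+09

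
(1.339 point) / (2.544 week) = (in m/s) 3.07e-10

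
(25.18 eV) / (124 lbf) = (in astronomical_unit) 4.889e-32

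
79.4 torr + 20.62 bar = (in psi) 300.6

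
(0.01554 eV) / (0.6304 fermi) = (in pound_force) 8.879e-07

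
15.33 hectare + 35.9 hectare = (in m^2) 5.123e+05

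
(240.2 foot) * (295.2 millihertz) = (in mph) 48.35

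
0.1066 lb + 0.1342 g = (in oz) 1.71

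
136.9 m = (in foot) 449.1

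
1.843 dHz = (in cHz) 18.43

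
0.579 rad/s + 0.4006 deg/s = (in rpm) 5.596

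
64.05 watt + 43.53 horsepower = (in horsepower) 43.62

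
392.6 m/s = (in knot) 763.2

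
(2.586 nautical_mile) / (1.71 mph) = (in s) 6265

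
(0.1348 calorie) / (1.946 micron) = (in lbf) 6.516e+04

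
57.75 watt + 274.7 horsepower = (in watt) 2.049e+05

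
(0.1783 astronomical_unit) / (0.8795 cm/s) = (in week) 5.015e+06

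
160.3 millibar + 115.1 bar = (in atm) 113.8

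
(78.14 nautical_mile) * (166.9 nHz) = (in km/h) 0.08695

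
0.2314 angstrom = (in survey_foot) 7.592e-11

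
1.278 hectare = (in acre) 3.158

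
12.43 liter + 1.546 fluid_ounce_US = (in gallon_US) 3.296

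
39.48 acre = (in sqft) 1.72e+06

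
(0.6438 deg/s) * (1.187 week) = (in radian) 8067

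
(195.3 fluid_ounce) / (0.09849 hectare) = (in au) 3.92e-17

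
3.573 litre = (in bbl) 0.02247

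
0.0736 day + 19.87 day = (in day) 19.94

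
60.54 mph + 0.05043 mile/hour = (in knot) 52.65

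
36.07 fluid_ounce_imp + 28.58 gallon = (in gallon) 28.85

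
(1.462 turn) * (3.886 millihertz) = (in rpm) 0.3409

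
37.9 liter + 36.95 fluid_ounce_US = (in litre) 38.99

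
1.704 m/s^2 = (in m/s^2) 1.704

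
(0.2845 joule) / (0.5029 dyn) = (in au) 3.782e-07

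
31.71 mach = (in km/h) 3.887e+04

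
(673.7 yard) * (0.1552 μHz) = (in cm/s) 0.009561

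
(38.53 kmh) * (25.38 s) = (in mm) 2.716e+05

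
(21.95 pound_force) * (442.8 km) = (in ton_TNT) 0.01033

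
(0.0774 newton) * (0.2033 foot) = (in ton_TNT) 1.146e-12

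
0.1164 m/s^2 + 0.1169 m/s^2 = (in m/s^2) 0.2333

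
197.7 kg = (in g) 1.977e+05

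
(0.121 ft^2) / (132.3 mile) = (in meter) 5.28e-08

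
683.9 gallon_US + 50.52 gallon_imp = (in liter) 2819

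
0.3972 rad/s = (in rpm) 3.793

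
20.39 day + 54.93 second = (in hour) 489.4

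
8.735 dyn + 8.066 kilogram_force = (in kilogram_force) 8.066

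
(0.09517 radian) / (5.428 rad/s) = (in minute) 0.0002922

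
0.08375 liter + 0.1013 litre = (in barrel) 0.001164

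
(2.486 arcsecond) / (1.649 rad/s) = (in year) 2.318e-13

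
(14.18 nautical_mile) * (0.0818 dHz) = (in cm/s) 2.148e+04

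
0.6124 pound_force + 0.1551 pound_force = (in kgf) 0.3481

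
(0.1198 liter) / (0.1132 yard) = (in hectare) 1.157e-07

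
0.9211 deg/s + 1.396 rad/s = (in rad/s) 1.412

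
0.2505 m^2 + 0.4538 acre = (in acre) 0.4539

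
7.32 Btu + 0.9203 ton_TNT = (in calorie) 9.203e+08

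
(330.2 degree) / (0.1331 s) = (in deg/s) 2481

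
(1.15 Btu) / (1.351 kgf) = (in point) 2.596e+05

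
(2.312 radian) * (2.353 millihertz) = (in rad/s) 0.00544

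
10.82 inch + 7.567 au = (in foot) 3.714e+12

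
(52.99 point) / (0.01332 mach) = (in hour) 1.145e-06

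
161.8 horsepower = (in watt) 1.207e+05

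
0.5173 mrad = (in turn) 8.233e-05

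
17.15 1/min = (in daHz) 0.02858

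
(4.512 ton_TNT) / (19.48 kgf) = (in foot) 3.242e+08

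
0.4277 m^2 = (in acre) 0.0001057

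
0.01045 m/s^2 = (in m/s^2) 0.01045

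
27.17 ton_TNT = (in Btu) 1.077e+08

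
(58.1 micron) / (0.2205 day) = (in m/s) 3.05e-09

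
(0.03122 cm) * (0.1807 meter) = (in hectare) 5.641e-09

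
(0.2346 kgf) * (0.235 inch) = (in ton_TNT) 3.282e-12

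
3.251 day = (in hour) 78.02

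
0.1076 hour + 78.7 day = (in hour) 1889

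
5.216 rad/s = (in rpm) 49.81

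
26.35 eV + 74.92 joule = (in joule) 74.92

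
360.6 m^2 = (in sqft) 3881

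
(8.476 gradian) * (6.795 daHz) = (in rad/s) 9.047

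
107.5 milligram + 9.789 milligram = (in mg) 117.3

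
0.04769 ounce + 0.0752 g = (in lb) 0.003146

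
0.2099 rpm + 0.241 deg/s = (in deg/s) 1.5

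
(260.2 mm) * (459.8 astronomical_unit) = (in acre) 4.423e+09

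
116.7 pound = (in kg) 52.93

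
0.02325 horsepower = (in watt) 17.34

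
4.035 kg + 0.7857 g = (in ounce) 142.4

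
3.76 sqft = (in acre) 8.632e-05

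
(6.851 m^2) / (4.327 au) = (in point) 3e-08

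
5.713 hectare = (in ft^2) 6.149e+05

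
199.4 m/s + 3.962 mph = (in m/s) 201.2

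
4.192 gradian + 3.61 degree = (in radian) 0.1289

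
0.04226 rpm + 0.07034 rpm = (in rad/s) 0.01179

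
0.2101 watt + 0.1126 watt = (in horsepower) 0.0004327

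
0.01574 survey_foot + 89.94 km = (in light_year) 9.507e-12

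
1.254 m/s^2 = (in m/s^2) 1.254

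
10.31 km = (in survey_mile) 6.406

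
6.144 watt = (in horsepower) 0.008239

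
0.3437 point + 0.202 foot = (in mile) 3.833e-05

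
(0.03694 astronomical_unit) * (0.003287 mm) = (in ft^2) 1.955e+05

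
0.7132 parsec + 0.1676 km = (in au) 1.471e+05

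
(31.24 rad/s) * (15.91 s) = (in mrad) 4.97e+05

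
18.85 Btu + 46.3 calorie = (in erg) 2.008e+11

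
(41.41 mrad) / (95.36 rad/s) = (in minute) 7.237e-06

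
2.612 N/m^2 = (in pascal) 2.612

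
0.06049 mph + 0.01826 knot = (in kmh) 0.1312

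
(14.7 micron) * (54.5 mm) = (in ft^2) 8.624e-06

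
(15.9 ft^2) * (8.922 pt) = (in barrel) 0.02924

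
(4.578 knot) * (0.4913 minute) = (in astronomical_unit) 4.641e-10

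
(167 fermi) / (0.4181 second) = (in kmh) 1.438e-12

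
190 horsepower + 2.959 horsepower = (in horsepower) 193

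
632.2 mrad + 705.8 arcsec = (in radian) 0.6356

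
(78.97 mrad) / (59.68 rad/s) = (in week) 2.188e-09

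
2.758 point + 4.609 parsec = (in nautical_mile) 7.679e+13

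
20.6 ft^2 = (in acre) 0.0004729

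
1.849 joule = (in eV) 1.154e+19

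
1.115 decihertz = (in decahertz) 0.01115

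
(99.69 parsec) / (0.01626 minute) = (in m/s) 3.153e+18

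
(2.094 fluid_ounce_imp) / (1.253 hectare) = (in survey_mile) 2.95e-12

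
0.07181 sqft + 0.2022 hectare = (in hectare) 0.2022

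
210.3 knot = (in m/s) 108.2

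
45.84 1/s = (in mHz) 4.584e+04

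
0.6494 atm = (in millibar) 658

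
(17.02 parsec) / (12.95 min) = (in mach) 1.985e+12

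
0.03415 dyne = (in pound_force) 7.677e-08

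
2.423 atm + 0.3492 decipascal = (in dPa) 2.455e+06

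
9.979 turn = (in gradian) 3992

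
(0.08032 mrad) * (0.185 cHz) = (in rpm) 1.419e-06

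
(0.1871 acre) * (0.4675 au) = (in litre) 5.295e+16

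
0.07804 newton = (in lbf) 0.01754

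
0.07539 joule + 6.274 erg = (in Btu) 7.146e-05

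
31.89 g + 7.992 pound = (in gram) 3657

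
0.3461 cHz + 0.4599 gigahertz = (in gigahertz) 0.4599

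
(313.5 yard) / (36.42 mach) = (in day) 2.675e-07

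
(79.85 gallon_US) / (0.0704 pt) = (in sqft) 1.31e+05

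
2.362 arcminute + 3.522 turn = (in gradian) 1409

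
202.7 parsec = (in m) 6.255e+18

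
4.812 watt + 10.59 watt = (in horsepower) 0.02065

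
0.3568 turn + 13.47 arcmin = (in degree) 128.7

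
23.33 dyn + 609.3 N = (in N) 609.3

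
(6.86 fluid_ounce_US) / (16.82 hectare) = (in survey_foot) 3.957e-09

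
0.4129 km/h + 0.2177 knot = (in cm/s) 22.67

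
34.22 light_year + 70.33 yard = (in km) 3.237e+14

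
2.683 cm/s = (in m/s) 0.02683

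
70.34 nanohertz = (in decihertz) 7.034e-07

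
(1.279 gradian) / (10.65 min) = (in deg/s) 0.001801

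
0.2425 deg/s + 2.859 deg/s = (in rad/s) 0.05413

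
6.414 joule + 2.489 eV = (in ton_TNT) 1.533e-09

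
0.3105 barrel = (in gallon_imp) 10.86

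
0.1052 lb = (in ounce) 1.683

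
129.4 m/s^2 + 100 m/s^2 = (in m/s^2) 229.4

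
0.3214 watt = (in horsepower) 0.000431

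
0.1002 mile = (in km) 0.1613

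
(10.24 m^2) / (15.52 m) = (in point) 1870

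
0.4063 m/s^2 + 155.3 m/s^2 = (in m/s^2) 155.7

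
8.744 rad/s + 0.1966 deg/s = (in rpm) 83.53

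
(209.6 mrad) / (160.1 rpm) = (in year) 3.964e-10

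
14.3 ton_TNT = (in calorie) 1.43e+10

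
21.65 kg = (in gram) 2.165e+04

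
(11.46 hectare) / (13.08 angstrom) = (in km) 8.761e+10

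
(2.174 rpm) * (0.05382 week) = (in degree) 4.246e+05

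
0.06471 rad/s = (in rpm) 0.6179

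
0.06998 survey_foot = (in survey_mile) 1.325e-05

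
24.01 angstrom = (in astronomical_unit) 1.605e-20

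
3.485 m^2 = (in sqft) 37.51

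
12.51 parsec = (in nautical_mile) 2.084e+14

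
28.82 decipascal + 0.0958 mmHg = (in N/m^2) 15.65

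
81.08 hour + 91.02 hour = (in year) 0.01965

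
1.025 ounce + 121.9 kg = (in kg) 121.9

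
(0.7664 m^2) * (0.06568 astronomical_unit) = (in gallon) 1.989e+12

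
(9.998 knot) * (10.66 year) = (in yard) 1.891e+09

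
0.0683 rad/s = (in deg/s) 3.913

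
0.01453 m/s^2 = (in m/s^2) 0.01453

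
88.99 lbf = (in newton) 395.8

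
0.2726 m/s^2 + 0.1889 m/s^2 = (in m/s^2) 0.4615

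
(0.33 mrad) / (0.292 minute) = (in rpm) 0.0001799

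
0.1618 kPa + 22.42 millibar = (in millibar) 24.04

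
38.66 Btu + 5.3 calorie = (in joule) 4.081e+04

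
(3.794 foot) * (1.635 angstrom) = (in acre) 4.672e-14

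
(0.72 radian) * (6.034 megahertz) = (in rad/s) 4.344e+06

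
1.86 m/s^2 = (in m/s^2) 1.86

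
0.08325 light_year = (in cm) 7.876e+16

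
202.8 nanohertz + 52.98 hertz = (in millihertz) 5.298e+04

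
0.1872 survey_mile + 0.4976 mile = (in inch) 4.339e+04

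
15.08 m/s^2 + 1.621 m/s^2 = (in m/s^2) 16.7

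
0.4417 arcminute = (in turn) 2.045e-05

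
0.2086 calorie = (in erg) 8.728e+06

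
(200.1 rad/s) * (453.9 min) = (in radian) 5.45e+06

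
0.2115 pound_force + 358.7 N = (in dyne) 3.596e+07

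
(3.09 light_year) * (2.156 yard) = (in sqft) 6.204e+17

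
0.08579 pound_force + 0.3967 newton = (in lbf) 0.175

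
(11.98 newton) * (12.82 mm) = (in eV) 9.586e+17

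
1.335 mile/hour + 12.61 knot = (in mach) 0.0208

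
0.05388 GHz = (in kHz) 5.388e+04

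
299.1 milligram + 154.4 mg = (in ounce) 0.016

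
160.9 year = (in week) 8390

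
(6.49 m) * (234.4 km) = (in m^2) 1.521e+06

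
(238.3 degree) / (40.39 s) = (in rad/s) 0.103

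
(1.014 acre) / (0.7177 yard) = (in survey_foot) 2.051e+04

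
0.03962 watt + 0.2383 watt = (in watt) 0.2779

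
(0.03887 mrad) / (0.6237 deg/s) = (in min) 5.951e-05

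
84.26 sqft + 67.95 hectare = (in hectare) 67.95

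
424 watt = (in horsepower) 0.5686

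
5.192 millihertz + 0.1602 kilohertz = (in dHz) 1602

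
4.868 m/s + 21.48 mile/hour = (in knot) 28.13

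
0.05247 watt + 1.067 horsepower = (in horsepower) 1.067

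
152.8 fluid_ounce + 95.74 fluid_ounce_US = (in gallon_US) 1.942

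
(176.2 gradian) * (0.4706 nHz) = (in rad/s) 1.302e-09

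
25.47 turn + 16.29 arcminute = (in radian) 160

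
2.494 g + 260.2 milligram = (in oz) 0.09715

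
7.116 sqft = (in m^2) 0.6611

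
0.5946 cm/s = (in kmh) 0.02141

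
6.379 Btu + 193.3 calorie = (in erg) 7.539e+10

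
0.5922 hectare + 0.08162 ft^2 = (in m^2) 5922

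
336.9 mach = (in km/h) 4.13e+05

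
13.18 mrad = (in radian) 0.01318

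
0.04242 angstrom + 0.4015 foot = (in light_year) 1.294e-17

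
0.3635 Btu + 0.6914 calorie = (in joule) 386.4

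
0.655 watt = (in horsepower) 0.0008784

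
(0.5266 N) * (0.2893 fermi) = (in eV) 950.9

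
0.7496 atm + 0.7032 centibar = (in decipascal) 7.666e+05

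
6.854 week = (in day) 47.98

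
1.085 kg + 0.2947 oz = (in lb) 2.41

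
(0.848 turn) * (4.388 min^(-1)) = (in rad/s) 0.3897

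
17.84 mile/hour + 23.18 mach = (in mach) 23.2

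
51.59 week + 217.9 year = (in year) 218.9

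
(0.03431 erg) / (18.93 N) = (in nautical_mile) 9.787e-14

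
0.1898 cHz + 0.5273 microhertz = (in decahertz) 0.0001899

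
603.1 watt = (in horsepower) 0.8088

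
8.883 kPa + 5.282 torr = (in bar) 0.09587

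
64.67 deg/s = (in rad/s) 1.129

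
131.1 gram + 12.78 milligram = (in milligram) 1.311e+05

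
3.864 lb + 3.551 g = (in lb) 3.872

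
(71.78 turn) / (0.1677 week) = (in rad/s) 0.004447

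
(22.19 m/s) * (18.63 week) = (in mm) 2.5e+11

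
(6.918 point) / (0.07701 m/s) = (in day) 3.668e-07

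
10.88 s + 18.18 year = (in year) 18.18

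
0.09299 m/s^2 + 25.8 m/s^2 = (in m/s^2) 25.89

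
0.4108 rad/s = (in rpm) 3.923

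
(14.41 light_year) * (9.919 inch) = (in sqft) 3.697e+17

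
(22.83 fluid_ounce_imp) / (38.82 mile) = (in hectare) 1.038e-12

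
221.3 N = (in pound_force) 49.75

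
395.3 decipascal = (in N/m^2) 39.53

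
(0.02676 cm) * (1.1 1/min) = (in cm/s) 0.0004906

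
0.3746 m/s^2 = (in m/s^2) 0.3746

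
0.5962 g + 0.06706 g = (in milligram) 663.3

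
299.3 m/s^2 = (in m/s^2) 299.3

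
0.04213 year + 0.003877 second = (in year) 0.04213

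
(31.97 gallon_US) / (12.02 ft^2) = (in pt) 307.2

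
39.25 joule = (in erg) 3.925e+08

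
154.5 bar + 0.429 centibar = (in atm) 152.5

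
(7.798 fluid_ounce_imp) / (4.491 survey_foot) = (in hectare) 1.619e-08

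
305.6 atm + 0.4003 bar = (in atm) 306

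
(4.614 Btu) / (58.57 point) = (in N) 2.356e+05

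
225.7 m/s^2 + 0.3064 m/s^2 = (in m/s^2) 226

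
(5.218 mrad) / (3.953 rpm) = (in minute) 0.0002101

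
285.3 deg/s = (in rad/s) 4.979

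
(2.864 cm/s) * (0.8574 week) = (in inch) 5.847e+05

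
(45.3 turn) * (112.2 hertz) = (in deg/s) 1.83e+06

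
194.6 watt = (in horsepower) 0.261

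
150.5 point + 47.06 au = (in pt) 1.996e+16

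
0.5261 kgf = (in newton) 5.159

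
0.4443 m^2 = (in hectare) 4.443e-05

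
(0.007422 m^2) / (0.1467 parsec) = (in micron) 1.64e-12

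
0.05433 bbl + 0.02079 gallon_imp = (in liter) 8.732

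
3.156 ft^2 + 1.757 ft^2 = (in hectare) 4.564e-05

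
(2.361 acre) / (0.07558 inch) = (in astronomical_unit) 3.327e-05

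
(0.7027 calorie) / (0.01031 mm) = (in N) 2.852e+05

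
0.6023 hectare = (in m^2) 6023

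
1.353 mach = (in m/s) 460.7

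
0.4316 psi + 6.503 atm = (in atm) 6.532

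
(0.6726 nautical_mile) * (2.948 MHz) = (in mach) 1.078e+07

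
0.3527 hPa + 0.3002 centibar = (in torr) 2.516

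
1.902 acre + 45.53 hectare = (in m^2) 4.63e+05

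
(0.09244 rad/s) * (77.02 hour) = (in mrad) 2.563e+07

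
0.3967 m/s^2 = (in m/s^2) 0.3967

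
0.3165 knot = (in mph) 0.3642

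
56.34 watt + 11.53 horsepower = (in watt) 8654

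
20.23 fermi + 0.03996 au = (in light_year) 6.319e-07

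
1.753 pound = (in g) 795.1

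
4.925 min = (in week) 0.0004886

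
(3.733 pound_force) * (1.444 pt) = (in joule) 0.008459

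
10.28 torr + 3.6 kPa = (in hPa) 49.71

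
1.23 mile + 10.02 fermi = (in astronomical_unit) 1.323e-08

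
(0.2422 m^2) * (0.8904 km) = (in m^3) 215.7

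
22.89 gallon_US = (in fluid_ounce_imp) 3050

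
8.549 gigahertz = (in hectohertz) 8.549e+07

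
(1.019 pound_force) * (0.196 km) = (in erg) 8.884e+09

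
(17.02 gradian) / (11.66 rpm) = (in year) 6.943e-09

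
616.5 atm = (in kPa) 6.247e+04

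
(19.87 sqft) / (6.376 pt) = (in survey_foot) 2693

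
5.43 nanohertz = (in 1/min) 3.258e-07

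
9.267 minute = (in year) 1.763e-05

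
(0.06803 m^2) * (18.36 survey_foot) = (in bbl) 2.395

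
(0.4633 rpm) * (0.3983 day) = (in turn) 265.7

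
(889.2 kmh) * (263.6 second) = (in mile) 40.46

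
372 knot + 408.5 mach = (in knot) 2.707e+05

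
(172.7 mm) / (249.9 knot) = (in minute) 2.239e-05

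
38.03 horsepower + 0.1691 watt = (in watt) 2.836e+04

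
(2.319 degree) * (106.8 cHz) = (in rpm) 0.4128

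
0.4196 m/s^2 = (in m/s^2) 0.4196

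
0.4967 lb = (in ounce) 7.947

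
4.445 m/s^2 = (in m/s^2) 4.445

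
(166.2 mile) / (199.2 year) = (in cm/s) 0.004258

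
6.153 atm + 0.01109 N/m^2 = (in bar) 6.235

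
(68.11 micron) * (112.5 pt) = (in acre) 6.68e-10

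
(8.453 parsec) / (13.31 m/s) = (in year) 6.214e+08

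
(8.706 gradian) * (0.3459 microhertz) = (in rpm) 4.517e-07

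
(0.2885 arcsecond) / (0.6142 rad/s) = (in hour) 6.326e-10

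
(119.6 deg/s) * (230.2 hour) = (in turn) 2.753e+05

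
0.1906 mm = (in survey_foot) 0.0006253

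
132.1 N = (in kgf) 13.47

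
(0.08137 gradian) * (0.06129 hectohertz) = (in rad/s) 0.007834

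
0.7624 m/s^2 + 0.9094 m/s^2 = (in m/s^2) 1.672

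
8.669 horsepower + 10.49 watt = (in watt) 6475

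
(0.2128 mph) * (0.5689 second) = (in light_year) 5.72e-18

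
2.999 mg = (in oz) 0.0001058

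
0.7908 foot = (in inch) 9.49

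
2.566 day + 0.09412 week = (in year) 0.008835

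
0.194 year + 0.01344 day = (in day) 70.82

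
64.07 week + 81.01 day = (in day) 529.5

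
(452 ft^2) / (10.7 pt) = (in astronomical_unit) 7.436e-08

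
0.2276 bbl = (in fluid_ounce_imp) 1274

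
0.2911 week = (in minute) 2934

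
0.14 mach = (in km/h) 171.6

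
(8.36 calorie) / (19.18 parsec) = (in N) 5.91e-17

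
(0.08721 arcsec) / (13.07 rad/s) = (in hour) 8.986e-12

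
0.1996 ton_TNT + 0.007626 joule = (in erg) 8.351e+15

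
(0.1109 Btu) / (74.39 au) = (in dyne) 1.051e-06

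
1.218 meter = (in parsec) 3.947e-17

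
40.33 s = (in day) 0.0004668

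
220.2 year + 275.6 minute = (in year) 220.2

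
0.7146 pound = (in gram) 324.1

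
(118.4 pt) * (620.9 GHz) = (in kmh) 9.336e+10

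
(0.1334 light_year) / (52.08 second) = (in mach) 7.117e+10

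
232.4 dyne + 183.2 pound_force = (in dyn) 8.149e+07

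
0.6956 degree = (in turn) 0.001932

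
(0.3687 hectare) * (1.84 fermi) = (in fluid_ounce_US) 2.294e-07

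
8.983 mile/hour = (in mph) 8.983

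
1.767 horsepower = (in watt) 1318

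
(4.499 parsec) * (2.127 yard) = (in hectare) 2.7e+13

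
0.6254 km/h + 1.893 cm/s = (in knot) 0.3745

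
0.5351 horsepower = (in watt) 399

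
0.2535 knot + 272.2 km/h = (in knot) 147.2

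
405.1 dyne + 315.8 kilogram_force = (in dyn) 3.097e+08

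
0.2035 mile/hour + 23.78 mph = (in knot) 20.84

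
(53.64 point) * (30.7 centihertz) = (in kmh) 0.02091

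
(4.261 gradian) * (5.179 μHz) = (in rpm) 3.31e-06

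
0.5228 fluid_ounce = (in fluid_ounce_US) 0.5228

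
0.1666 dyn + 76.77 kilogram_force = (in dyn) 7.529e+07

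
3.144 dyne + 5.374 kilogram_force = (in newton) 52.7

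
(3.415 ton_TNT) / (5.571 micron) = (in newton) 2.565e+15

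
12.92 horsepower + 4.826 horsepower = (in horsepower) 17.75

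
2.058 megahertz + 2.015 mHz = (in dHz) 2.058e+07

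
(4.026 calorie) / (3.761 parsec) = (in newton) 1.451e-16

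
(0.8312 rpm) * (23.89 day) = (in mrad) 1.797e+08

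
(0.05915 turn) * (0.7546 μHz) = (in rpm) 2.678e-06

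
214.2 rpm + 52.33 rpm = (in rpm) 266.5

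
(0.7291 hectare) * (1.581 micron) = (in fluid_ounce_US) 389.8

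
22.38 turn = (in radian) 140.6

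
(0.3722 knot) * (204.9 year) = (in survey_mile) 7.688e+05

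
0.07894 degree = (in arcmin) 4.736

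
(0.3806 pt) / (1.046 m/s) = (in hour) 3.566e-08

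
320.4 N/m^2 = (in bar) 0.003204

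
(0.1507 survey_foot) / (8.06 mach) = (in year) 5.307e-13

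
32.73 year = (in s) 1.032e+09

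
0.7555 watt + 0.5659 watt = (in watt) 1.321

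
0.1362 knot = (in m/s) 0.07007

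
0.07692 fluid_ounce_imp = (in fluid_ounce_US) 0.0739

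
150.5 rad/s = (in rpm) 1437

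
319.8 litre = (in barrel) 2.011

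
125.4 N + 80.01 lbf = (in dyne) 4.813e+07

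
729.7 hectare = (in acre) 1803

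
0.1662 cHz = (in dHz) 0.01662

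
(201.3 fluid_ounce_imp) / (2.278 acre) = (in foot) 2.036e-06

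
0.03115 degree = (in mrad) 0.5437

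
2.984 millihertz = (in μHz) 2984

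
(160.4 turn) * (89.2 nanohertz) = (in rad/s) 8.99e-05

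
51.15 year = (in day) 1.867e+04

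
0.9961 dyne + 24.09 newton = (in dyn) 2.409e+06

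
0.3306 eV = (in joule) 5.297e-20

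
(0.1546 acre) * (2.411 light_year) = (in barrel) 8.976e+19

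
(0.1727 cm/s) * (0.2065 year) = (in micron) 1.125e+10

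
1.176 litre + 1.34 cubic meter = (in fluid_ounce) 4.535e+04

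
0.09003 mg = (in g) 9.003e-05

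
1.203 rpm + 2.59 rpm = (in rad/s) 0.3972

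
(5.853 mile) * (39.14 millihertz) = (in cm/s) 3.687e+04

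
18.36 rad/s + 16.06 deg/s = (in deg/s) 1068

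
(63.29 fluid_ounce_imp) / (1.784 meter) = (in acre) 2.491e-07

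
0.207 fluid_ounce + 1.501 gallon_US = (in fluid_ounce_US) 192.3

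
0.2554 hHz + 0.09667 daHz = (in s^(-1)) 26.51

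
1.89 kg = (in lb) 4.167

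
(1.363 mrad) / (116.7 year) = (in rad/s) 3.704e-13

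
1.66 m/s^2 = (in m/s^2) 1.66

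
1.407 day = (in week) 0.201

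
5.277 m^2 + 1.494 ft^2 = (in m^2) 5.416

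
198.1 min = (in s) 1.189e+04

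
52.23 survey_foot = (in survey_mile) 0.009892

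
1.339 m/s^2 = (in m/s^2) 1.339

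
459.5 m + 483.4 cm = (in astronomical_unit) 3.104e-09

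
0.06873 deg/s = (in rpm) 0.01145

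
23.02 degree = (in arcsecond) 8.287e+04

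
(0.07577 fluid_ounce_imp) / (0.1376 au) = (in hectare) 1.046e-20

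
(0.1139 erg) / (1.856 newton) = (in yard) 6.711e-09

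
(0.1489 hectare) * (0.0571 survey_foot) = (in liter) 2.591e+04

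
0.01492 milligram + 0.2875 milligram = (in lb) 6.667e-07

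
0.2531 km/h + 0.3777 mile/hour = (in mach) 0.0007024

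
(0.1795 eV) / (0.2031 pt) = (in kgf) 4.093e-17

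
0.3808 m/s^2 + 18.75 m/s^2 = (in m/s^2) 19.13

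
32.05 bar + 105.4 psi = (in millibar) 3.932e+04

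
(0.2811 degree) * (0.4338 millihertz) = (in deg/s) 0.0001219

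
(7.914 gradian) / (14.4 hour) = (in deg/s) 0.0001374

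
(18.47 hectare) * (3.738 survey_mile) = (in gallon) 2.935e+11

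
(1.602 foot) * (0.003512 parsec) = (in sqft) 5.696e+14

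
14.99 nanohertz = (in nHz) 14.99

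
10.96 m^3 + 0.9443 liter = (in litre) 1.096e+04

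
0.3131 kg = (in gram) 313.1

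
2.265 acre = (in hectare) 0.9166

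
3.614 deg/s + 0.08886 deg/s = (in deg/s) 3.703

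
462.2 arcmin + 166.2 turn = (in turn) 166.2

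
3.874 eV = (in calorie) 1.483e-19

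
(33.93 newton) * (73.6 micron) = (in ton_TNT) 5.969e-13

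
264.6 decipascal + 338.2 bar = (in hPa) 3.382e+05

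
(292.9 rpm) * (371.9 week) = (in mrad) 6.899e+12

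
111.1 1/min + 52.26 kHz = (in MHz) 0.05226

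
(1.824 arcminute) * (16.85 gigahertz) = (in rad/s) 8.94e+06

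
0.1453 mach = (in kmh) 178.1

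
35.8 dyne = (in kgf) 3.651e-05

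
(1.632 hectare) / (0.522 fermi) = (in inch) 1.231e+21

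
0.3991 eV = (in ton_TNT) 1.528e-29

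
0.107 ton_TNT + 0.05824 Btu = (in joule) 4.477e+08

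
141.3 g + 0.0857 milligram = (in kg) 0.1413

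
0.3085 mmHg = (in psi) 0.005965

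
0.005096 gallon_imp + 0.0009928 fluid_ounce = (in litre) 0.0232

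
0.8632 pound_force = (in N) 3.84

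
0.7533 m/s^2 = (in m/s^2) 0.7533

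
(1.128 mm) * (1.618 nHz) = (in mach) 5.36e-15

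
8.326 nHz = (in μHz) 0.008326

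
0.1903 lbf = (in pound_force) 0.1903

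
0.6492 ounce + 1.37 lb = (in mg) 6.398e+05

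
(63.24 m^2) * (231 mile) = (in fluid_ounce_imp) 8.274e+11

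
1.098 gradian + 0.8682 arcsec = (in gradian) 1.098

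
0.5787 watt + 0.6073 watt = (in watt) 1.186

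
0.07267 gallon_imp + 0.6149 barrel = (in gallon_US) 25.91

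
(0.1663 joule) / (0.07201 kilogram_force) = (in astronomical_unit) 1.574e-12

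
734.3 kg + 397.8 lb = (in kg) 914.7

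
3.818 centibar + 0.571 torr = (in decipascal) 3.894e+04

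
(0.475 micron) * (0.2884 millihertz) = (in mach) 4.023e-13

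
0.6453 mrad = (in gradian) 0.04108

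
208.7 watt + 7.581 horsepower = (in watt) 5862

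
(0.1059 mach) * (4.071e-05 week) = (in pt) 2.517e+06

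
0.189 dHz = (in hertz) 0.0189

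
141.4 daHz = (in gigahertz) 1.414e-06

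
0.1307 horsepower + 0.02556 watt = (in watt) 97.49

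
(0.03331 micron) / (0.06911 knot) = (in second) 9.369e-07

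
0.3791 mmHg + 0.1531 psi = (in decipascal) 1.106e+04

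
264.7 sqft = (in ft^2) 264.7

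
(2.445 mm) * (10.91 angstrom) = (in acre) 6.592e-16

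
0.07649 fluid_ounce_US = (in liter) 0.002262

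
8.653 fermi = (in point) 2.453e-11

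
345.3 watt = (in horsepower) 0.4631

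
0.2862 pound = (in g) 129.8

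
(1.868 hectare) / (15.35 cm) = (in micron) 1.217e+11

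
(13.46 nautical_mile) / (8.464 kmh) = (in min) 176.7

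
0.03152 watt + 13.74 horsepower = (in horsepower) 13.74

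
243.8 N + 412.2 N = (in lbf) 147.5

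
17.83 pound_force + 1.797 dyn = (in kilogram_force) 8.088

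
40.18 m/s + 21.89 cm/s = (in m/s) 40.4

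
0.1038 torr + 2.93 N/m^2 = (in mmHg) 0.1258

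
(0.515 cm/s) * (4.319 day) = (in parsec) 6.228e-14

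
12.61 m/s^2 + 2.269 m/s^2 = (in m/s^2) 14.88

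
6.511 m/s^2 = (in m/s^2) 6.511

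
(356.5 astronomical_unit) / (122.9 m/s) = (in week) 7.175e+05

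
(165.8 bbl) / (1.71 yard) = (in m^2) 16.86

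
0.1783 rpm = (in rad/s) 0.01867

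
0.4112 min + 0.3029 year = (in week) 15.79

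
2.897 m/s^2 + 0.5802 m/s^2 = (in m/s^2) 3.477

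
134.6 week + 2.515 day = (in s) 8.162e+07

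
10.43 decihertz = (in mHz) 1043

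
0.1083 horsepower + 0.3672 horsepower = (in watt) 354.6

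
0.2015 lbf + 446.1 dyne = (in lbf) 0.2025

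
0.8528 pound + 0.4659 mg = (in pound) 0.8528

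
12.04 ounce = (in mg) 3.413e+05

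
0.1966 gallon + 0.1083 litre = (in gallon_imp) 0.1875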